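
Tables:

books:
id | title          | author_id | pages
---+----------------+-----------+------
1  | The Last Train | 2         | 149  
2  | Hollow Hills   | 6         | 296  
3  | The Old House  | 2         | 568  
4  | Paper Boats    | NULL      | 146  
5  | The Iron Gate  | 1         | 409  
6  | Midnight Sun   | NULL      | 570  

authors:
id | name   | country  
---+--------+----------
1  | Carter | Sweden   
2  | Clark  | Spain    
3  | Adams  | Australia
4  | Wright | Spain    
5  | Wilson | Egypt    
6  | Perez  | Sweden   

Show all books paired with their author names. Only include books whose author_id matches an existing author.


INNER JOIN keeps only books rows whose author_id matches an id in authors. Walk through each book:
  - book 1 (The Last Train): author_id=2 -> matches Clark
  - book 2 (Hollow Hills): author_id=6 -> matches Perez
  - book 3 (The Old House): author_id=2 -> matches Clark
  - book 4 (Paper Boats): author_id=NULL, no match -> dropped
  - book 5 (The Iron Gate): author_id=1 -> matches Carter
  - book 6 (Midnight Sun): author_id=NULL, no match -> dropped
So 2 of 6 rows are dropped.

SQL:
SELECT a.title, b.name AS author
FROM books a
INNER JOIN authors b ON a.author_id = b.id

Result:
title          | author
---------------+-------
The Last Train | Clark 
Hollow Hills   | Perez 
The Old House  | Clark 
The Iron Gate  | Carter


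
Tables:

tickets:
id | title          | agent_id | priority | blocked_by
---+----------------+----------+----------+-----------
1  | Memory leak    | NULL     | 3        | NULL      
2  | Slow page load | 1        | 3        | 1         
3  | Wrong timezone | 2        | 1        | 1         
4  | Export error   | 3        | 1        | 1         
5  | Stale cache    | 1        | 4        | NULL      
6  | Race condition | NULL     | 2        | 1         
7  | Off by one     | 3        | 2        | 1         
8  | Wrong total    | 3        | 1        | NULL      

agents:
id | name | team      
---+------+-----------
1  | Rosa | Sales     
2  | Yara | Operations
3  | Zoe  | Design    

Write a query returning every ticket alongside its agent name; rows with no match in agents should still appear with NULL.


LEFT JOIN keeps every row from tickets (the left table); where agent_id has no match in agents, the agent columns become NULL. Walk through each ticket:
  - ticket 1 (Memory leak): agent_id=NULL, no match -> kept with NULL
  - ticket 2 (Slow page load): agent_id=1 -> matches Rosa
  - ticket 3 (Wrong timezone): agent_id=2 -> matches Yara
  - ticket 4 (Export error): agent_id=3 -> matches Zoe
  - ticket 5 (Stale cache): agent_id=1 -> matches Rosa
  - ticket 6 (Race condition): agent_id=NULL, no match -> kept with NULL
  - ticket 7 (Off by one): agent_id=3 -> matches Zoe
  - ticket 8 (Wrong total): agent_id=3 -> matches Zoe
All 8 rows appear; 2 have NULL agent.

SQL:
SELECT a.title, b.name AS agent
FROM tickets a
LEFT JOIN agents b ON a.agent_id = b.id

Result:
title          | agent
---------------+------
Memory leak    | NULL 
Slow page load | Rosa 
Wrong timezone | Yara 
Export error   | Zoe  
Stale cache    | Rosa 
Race condition | NULL 
Off by one     | Zoe  
Wrong total    | Zoe  


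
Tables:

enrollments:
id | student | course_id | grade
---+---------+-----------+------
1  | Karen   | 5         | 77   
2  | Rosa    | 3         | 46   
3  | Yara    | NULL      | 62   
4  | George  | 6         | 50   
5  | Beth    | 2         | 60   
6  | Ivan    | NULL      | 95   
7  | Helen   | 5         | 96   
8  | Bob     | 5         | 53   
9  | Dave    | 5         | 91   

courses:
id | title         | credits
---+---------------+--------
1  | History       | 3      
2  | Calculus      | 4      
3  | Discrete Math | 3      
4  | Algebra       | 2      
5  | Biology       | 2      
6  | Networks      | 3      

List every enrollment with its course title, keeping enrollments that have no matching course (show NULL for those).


LEFT JOIN keeps every row from enrollments (the left table); where course_id has no match in courses, the course columns become NULL. Walk through each enrollment:
  - enrollment 1 (Karen): course_id=5 -> matches Biology
  - enrollment 2 (Rosa): course_id=3 -> matches Discrete Math
  - enrollment 3 (Yara): course_id=NULL, no match -> kept with NULL
  - enrollment 4 (George): course_id=6 -> matches Networks
  - enrollment 5 (Beth): course_id=2 -> matches Calculus
  - enrollment 6 (Ivan): course_id=NULL, no match -> kept with NULL
  - enrollment 7 (Helen): course_id=5 -> matches Biology
  - enrollment 8 (Bob): course_id=5 -> matches Biology
  - enrollment 9 (Dave): course_id=5 -> matches Biology
All 9 rows appear; 2 have NULL course.

SQL:
SELECT a.student, b.title AS course
FROM enrollments a
LEFT JOIN courses b ON a.course_id = b.id

Result:
student | course       
--------+--------------
Karen   | Biology      
Rosa    | Discrete Math
Yara    | NULL         
George  | Networks     
Beth    | Calculus     
Ivan    | NULL         
Helen   | Biology      
Bob     | Biology      
Dave    | Biology      


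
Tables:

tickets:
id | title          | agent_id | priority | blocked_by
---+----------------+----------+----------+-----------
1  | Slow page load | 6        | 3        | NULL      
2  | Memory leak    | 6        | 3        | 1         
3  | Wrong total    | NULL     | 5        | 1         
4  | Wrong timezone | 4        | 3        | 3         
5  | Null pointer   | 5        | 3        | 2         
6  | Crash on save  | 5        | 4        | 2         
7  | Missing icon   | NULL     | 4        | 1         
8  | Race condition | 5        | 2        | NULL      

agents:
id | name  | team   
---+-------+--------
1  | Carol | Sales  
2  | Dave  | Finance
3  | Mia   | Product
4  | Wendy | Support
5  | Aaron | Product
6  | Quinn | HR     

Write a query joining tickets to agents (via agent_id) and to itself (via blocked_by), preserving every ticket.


Two LEFT JOINs from the same base table tickets: one to agents via agent_id, one to tickets itself via blocked_by. Both are LEFT so every ticket is preserved.
Match against agents:
  - ticket 1 (Slow page load): agent_id=6 -> matches Quinn
  - ticket 2 (Memory leak): agent_id=6 -> matches Quinn
  - ticket 3 (Wrong total): agent_id=NULL, no match -> kept with NULL
  - ticket 4 (Wrong timezone): agent_id=4 -> matches Wendy
  - ticket 5 (Null pointer): agent_id=5 -> matches Aaron
  - ticket 6 (Crash on save): agent_id=5 -> matches Aaron
  - ticket 7 (Missing icon): agent_id=NULL, no match -> kept with NULL
  - ticket 8 (Race condition): agent_id=5 -> matches Aaron
Match against tickets (self):
  - ticket 1 (Slow page load): blocked_by=NULL -> NULL
  - ticket 2 (Memory leak): blocked_by=1 -> Slow page load
  - ticket 3 (Wrong total): blocked_by=1 -> Slow page load
  - ticket 4 (Wrong timezone): blocked_by=3 -> Wrong total
  - ticket 5 (Null pointer): blocked_by=2 -> Memory leak
  - ticket 6 (Crash on save): blocked_by=2 -> Memory leak
  - ticket 7 (Missing icon): blocked_by=1 -> Slow page load
  - ticket 8 (Race condition): blocked_by=NULL -> NULL

SQL:
SELECT a.title, b.name AS agent, c.title AS blocked_by
FROM tickets a
LEFT JOIN agents b ON a.agent_id = b.id
LEFT JOIN tickets c ON a.blocked_by = c.id

Result:
title          | agent | blocked_by    
---------------+-------+---------------
Slow page load | Quinn | NULL          
Memory leak    | Quinn | Slow page load
Wrong total    | NULL  | Slow page load
Wrong timezone | Wendy | Wrong total   
Null pointer   | Aaron | Memory leak   
Crash on save  | Aaron | Memory leak   
Missing icon   | NULL  | Slow page load
Race condition | Aaron | NULL          


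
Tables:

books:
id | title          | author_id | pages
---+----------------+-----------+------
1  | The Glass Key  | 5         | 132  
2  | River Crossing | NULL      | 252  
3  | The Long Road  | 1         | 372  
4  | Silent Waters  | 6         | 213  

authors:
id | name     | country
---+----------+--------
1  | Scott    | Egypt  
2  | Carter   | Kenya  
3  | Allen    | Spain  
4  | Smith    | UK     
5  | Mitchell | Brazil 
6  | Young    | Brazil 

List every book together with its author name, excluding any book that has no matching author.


INNER JOIN keeps only books rows whose author_id matches an id in authors. Walk through each book:
  - book 1 (The Glass Key): author_id=5 -> matches Mitchell
  - book 2 (River Crossing): author_id=NULL, no match -> dropped
  - book 3 (The Long Road): author_id=1 -> matches Scott
  - book 4 (Silent Waters): author_id=6 -> matches Young
So 1 of 4 rows is dropped.

SQL:
SELECT a.title, b.name AS author
FROM books a
INNER JOIN authors b ON a.author_id = b.id

Result:
title         | author  
--------------+---------
The Glass Key | Mitchell
The Long Road | Scott   
Silent Waters | Young   


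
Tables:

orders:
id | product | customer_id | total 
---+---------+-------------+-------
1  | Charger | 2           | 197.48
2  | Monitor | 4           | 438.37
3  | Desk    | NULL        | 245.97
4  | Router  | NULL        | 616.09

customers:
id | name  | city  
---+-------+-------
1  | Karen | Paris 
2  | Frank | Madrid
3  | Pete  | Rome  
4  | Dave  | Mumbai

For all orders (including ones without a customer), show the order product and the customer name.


LEFT JOIN keeps every row from orders (the left table); where customer_id has no match in customers, the customer columns become NULL. Walk through each order:
  - order 1 (Charger): customer_id=2 -> matches Frank
  - order 2 (Monitor): customer_id=4 -> matches Dave
  - order 3 (Desk): customer_id=NULL, no match -> kept with NULL
  - order 4 (Router): customer_id=NULL, no match -> kept with NULL
All 4 rows appear; 2 have NULL customer.

SQL:
SELECT a.product, b.name AS customer
FROM orders a
LEFT JOIN customers b ON a.customer_id = b.id

Result:
product | customer
--------+---------
Charger | Frank   
Monitor | Dave    
Desk    | NULL    
Router  | NULL    


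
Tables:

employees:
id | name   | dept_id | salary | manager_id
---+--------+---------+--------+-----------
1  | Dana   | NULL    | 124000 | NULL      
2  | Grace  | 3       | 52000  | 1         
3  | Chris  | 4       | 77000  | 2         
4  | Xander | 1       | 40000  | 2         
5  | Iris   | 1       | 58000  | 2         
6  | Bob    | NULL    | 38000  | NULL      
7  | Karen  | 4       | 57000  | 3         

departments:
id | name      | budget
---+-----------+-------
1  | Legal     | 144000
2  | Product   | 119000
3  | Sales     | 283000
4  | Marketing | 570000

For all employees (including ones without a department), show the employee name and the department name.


LEFT JOIN keeps every row from employees (the left table); where dept_id has no match in departments, the department columns become NULL. Walk through each employee:
  - employee 1 (Dana): dept_id=NULL, no match -> kept with NULL
  - employee 2 (Grace): dept_id=3 -> matches Sales
  - employee 3 (Chris): dept_id=4 -> matches Marketing
  - employee 4 (Xander): dept_id=1 -> matches Legal
  - employee 5 (Iris): dept_id=1 -> matches Legal
  - employee 6 (Bob): dept_id=NULL, no match -> kept with NULL
  - employee 7 (Karen): dept_id=4 -> matches Marketing
All 7 rows appear; 2 have NULL department.

SQL:
SELECT a.name, b.name AS department
FROM employees a
LEFT JOIN departments b ON a.dept_id = b.id

Result:
name   | department
-------+-----------
Dana   | NULL      
Grace  | Sales     
Chris  | Marketing 
Xander | Legal     
Iris   | Legal     
Bob    | NULL      
Karen  | Marketing 


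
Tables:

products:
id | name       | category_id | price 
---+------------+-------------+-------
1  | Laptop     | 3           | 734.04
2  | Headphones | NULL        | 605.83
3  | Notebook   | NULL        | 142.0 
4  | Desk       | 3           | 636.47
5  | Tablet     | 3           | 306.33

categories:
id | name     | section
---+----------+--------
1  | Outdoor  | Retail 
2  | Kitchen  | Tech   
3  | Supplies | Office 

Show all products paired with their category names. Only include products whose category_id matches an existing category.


INNER JOIN keeps only products rows whose category_id matches an id in categories. Walk through each product:
  - product 1 (Laptop): category_id=3 -> matches Supplies
  - product 2 (Headphones): category_id=NULL, no match -> dropped
  - product 3 (Notebook): category_id=NULL, no match -> dropped
  - product 4 (Desk): category_id=3 -> matches Supplies
  - product 5 (Tablet): category_id=3 -> matches Supplies
So 2 of 5 rows are dropped.

SQL:
SELECT a.name, b.name AS category
FROM products a
INNER JOIN categories b ON a.category_id = b.id

Result:
name   | category
-------+---------
Laptop | Supplies
Desk   | Supplies
Tablet | Supplies


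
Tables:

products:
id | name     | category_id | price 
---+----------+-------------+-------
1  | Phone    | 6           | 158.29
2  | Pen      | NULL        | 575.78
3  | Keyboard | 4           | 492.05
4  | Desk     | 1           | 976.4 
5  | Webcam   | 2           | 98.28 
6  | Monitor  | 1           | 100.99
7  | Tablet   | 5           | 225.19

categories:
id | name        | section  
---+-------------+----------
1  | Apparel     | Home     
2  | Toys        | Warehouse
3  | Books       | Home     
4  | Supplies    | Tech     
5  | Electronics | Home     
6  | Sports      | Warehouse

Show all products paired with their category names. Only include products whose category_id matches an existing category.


INNER JOIN keeps only products rows whose category_id matches an id in categories. Walk through each product:
  - product 1 (Phone): category_id=6 -> matches Sports
  - product 2 (Pen): category_id=NULL, no match -> dropped
  - product 3 (Keyboard): category_id=4 -> matches Supplies
  - product 4 (Desk): category_id=1 -> matches Apparel
  - product 5 (Webcam): category_id=2 -> matches Toys
  - product 6 (Monitor): category_id=1 -> matches Apparel
  - product 7 (Tablet): category_id=5 -> matches Electronics
So 1 of 7 rows is dropped.

SQL:
SELECT a.name, b.name AS category
FROM products a
INNER JOIN categories b ON a.category_id = b.id

Result:
name     | category   
---------+------------
Phone    | Sports     
Keyboard | Supplies   
Desk     | Apparel    
Webcam   | Toys       
Monitor  | Apparel    
Tablet   | Electronics


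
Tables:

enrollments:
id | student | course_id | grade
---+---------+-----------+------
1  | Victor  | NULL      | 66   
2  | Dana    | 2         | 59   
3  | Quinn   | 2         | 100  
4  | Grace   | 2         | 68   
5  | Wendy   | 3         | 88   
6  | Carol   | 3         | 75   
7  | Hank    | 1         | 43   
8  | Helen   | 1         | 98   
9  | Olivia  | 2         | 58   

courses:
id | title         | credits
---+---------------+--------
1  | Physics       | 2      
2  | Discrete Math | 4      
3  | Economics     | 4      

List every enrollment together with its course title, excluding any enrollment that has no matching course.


INNER JOIN keeps only enrollments rows whose course_id matches an id in courses. Walk through each enrollment:
  - enrollment 1 (Victor): course_id=NULL, no match -> dropped
  - enrollment 2 (Dana): course_id=2 -> matches Discrete Math
  - enrollment 3 (Quinn): course_id=2 -> matches Discrete Math
  - enrollment 4 (Grace): course_id=2 -> matches Discrete Math
  - enrollment 5 (Wendy): course_id=3 -> matches Economics
  - enrollment 6 (Carol): course_id=3 -> matches Economics
  - enrollment 7 (Hank): course_id=1 -> matches Physics
  - enrollment 8 (Helen): course_id=1 -> matches Physics
  - enrollment 9 (Olivia): course_id=2 -> matches Discrete Math
So 1 of 9 rows is dropped.

SQL:
SELECT a.student, b.title AS course
FROM enrollments a
INNER JOIN courses b ON a.course_id = b.id

Result:
student | course       
--------+--------------
Dana    | Discrete Math
Quinn   | Discrete Math
Grace   | Discrete Math
Wendy   | Economics    
Carol   | Economics    
Hank    | Physics      
Helen   | Physics      
Olivia  | Discrete Math


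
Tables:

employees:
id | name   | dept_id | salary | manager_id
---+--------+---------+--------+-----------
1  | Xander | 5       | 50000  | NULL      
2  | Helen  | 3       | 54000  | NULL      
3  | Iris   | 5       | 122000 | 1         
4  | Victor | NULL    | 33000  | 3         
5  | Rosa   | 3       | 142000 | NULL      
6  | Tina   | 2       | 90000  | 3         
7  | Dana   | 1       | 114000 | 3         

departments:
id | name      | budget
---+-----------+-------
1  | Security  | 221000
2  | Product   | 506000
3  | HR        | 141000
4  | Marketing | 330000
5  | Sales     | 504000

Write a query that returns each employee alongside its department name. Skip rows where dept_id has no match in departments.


INNER JOIN keeps only employees rows whose dept_id matches an id in departments. Walk through each employee:
  - employee 1 (Xander): dept_id=5 -> matches Sales
  - employee 2 (Helen): dept_id=3 -> matches HR
  - employee 3 (Iris): dept_id=5 -> matches Sales
  - employee 4 (Victor): dept_id=NULL, no match -> dropped
  - employee 5 (Rosa): dept_id=3 -> matches HR
  - employee 6 (Tina): dept_id=2 -> matches Product
  - employee 7 (Dana): dept_id=1 -> matches Security
So 1 of 7 rows is dropped.

SQL:
SELECT a.name, b.name AS department
FROM employees a
INNER JOIN departments b ON a.dept_id = b.id

Result:
name   | department
-------+-----------
Xander | Sales     
Helen  | HR        
Iris   | Sales     
Rosa   | HR        
Tina   | Product   
Dana   | Security  


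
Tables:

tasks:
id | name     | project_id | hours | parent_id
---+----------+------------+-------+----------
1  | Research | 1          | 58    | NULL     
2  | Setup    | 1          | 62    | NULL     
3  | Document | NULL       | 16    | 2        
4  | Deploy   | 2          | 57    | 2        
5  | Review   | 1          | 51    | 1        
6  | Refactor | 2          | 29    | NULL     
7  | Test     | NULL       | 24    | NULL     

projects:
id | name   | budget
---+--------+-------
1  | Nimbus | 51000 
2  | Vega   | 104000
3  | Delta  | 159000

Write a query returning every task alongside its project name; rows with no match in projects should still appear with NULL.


LEFT JOIN keeps every row from tasks (the left table); where project_id has no match in projects, the project columns become NULL. Walk through each task:
  - task 1 (Research): project_id=1 -> matches Nimbus
  - task 2 (Setup): project_id=1 -> matches Nimbus
  - task 3 (Document): project_id=NULL, no match -> kept with NULL
  - task 4 (Deploy): project_id=2 -> matches Vega
  - task 5 (Review): project_id=1 -> matches Nimbus
  - task 6 (Refactor): project_id=2 -> matches Vega
  - task 7 (Test): project_id=NULL, no match -> kept with NULL
All 7 rows appear; 2 have NULL project.

SQL:
SELECT a.name, b.name AS project
FROM tasks a
LEFT JOIN projects b ON a.project_id = b.id

Result:
name     | project
---------+--------
Research | Nimbus 
Setup    | Nimbus 
Document | NULL   
Deploy   | Vega   
Review   | Nimbus 
Refactor | Vega   
Test     | NULL   


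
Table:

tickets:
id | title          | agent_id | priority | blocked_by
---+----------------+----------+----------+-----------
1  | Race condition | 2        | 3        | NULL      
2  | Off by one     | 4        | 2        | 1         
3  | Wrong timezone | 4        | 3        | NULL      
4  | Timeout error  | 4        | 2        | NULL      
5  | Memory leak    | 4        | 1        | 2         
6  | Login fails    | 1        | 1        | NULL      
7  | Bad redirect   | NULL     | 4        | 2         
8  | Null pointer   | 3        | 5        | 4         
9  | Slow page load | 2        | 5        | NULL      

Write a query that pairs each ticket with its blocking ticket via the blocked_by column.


This is a self-join: tickets is joined to a second copy of itself, matching each row's blocked_by to another row's id. Use LEFT JOIN so rows with blocked_by=NULL are kept.
  - ticket 1 (Race condition): blocked_by=NULL -> NULL
  - ticket 2 (Off by one): blocked_by=1 -> Race condition
  - ticket 3 (Wrong timezone): blocked_by=NULL -> NULL
  - ticket 4 (Timeout error): blocked_by=NULL -> NULL
  - ticket 5 (Memory leak): blocked_by=2 -> Off by one
  - ticket 6 (Login fails): blocked_by=NULL -> NULL
  - ticket 7 (Bad redirect): blocked_by=2 -> Off by one
  - ticket 8 (Null pointer): blocked_by=4 -> Timeout error
  - ticket 9 (Slow page load): blocked_by=NULL -> NULL

SQL:
SELECT a.title AS item, b.title AS blocked_by
FROM tickets a
LEFT JOIN tickets b ON a.blocked_by = b.id

Result:
item           | blocked_by    
---------------+---------------
Race condition | NULL          
Off by one     | Race condition
Wrong timezone | NULL          
Timeout error  | NULL          
Memory leak    | Off by one    
Login fails    | NULL          
Bad redirect   | Off by one    
Null pointer   | Timeout error 
Slow page load | NULL          


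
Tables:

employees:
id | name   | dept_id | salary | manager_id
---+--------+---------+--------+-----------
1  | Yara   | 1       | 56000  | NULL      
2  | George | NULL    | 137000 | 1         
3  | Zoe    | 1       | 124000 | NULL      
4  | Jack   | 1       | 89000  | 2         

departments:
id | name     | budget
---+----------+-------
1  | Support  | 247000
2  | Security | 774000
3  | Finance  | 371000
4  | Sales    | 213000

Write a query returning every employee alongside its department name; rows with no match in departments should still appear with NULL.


LEFT JOIN keeps every row from employees (the left table); where dept_id has no match in departments, the department columns become NULL. Walk through each employee:
  - employee 1 (Yara): dept_id=1 -> matches Support
  - employee 2 (George): dept_id=NULL, no match -> kept with NULL
  - employee 3 (Zoe): dept_id=1 -> matches Support
  - employee 4 (Jack): dept_id=1 -> matches Support
All 4 rows appear; 1 has NULL department.

SQL:
SELECT a.name, b.name AS department
FROM employees a
LEFT JOIN departments b ON a.dept_id = b.id

Result:
name   | department
-------+-----------
Yara   | Support   
George | NULL      
Zoe    | Support   
Jack   | Support   


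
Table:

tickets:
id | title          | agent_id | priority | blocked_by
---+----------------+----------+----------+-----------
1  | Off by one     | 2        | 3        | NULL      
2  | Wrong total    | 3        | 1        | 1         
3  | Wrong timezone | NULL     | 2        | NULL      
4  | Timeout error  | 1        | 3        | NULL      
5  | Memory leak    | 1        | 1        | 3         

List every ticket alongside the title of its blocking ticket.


This is a self-join: tickets is joined to a second copy of itself, matching each row's blocked_by to another row's id. Use LEFT JOIN so rows with blocked_by=NULL are kept.
  - ticket 1 (Off by one): blocked_by=NULL -> NULL
  - ticket 2 (Wrong total): blocked_by=1 -> Off by one
  - ticket 3 (Wrong timezone): blocked_by=NULL -> NULL
  - ticket 4 (Timeout error): blocked_by=NULL -> NULL
  - ticket 5 (Memory leak): blocked_by=3 -> Wrong timezone

SQL:
SELECT a.title AS item, b.title AS blocked_by
FROM tickets a
LEFT JOIN tickets b ON a.blocked_by = b.id

Result:
item           | blocked_by    
---------------+---------------
Off by one     | NULL          
Wrong total    | Off by one    
Wrong timezone | NULL          
Timeout error  | NULL          
Memory leak    | Wrong timezone


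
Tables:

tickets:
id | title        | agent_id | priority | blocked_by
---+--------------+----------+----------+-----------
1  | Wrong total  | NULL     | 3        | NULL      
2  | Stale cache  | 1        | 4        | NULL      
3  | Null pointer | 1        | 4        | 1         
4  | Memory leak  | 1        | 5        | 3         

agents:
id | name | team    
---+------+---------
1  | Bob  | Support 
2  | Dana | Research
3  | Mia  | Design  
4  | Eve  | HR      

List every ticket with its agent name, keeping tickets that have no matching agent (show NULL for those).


LEFT JOIN keeps every row from tickets (the left table); where agent_id has no match in agents, the agent columns become NULL. Walk through each ticket:
  - ticket 1 (Wrong total): agent_id=NULL, no match -> kept with NULL
  - ticket 2 (Stale cache): agent_id=1 -> matches Bob
  - ticket 3 (Null pointer): agent_id=1 -> matches Bob
  - ticket 4 (Memory leak): agent_id=1 -> matches Bob
All 4 rows appear; 1 has NULL agent.

SQL:
SELECT a.title, b.name AS agent
FROM tickets a
LEFT JOIN agents b ON a.agent_id = b.id

Result:
title        | agent
-------------+------
Wrong total  | NULL 
Stale cache  | Bob  
Null pointer | Bob  
Memory leak  | Bob  


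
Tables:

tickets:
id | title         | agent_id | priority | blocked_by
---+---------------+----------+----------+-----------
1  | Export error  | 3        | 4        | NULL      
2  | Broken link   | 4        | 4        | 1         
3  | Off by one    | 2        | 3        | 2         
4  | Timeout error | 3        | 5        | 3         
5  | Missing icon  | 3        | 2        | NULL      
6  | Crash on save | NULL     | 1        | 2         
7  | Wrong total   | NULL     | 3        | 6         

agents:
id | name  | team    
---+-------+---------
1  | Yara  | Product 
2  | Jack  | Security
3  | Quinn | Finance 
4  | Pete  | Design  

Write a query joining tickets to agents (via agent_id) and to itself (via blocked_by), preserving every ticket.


Two LEFT JOINs from the same base table tickets: one to agents via agent_id, one to tickets itself via blocked_by. Both are LEFT so every ticket is preserved.
Match against agents:
  - ticket 1 (Export error): agent_id=3 -> matches Quinn
  - ticket 2 (Broken link): agent_id=4 -> matches Pete
  - ticket 3 (Off by one): agent_id=2 -> matches Jack
  - ticket 4 (Timeout error): agent_id=3 -> matches Quinn
  - ticket 5 (Missing icon): agent_id=3 -> matches Quinn
  - ticket 6 (Crash on save): agent_id=NULL, no match -> kept with NULL
  - ticket 7 (Wrong total): agent_id=NULL, no match -> kept with NULL
Match against tickets (self):
  - ticket 1 (Export error): blocked_by=NULL -> NULL
  - ticket 2 (Broken link): blocked_by=1 -> Export error
  - ticket 3 (Off by one): blocked_by=2 -> Broken link
  - ticket 4 (Timeout error): blocked_by=3 -> Off by one
  - ticket 5 (Missing icon): blocked_by=NULL -> NULL
  - ticket 6 (Crash on save): blocked_by=2 -> Broken link
  - ticket 7 (Wrong total): blocked_by=6 -> Crash on save

SQL:
SELECT a.title, b.name AS agent, c.title AS blocked_by
FROM tickets a
LEFT JOIN agents b ON a.agent_id = b.id
LEFT JOIN tickets c ON a.blocked_by = c.id

Result:
title         | agent | blocked_by   
--------------+-------+--------------
Export error  | Quinn | NULL         
Broken link   | Pete  | Export error 
Off by one    | Jack  | Broken link  
Timeout error | Quinn | Off by one   
Missing icon  | Quinn | NULL         
Crash on save | NULL  | Broken link  
Wrong total   | NULL  | Crash on save


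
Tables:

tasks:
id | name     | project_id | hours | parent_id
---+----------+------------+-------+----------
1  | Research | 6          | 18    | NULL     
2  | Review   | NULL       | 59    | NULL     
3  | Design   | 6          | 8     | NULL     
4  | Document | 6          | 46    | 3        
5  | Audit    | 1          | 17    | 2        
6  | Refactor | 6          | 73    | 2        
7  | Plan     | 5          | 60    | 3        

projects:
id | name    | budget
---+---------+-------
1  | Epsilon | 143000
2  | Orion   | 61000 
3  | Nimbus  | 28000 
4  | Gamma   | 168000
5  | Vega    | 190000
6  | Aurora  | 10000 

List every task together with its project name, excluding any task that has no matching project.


INNER JOIN keeps only tasks rows whose project_id matches an id in projects. Walk through each task:
  - task 1 (Research): project_id=6 -> matches Aurora
  - task 2 (Review): project_id=NULL, no match -> dropped
  - task 3 (Design): project_id=6 -> matches Aurora
  - task 4 (Document): project_id=6 -> matches Aurora
  - task 5 (Audit): project_id=1 -> matches Epsilon
  - task 6 (Refactor): project_id=6 -> matches Aurora
  - task 7 (Plan): project_id=5 -> matches Vega
So 1 of 7 rows is dropped.

SQL:
SELECT a.name, b.name AS project
FROM tasks a
INNER JOIN projects b ON a.project_id = b.id

Result:
name     | project
---------+--------
Research | Aurora 
Design   | Aurora 
Document | Aurora 
Audit    | Epsilon
Refactor | Aurora 
Plan     | Vega   


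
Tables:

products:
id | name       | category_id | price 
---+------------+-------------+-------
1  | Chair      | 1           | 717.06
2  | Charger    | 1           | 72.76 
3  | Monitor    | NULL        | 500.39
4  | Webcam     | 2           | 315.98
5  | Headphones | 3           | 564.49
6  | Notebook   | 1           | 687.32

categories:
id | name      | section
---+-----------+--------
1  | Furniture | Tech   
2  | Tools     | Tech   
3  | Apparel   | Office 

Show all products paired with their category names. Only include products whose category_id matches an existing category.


INNER JOIN keeps only products rows whose category_id matches an id in categories. Walk through each product:
  - product 1 (Chair): category_id=1 -> matches Furniture
  - product 2 (Charger): category_id=1 -> matches Furniture
  - product 3 (Monitor): category_id=NULL, no match -> dropped
  - product 4 (Webcam): category_id=2 -> matches Tools
  - product 5 (Headphones): category_id=3 -> matches Apparel
  - product 6 (Notebook): category_id=1 -> matches Furniture
So 1 of 6 rows is dropped.

SQL:
SELECT a.name, b.name AS category
FROM products a
INNER JOIN categories b ON a.category_id = b.id

Result:
name       | category 
-----------+----------
Chair      | Furniture
Charger    | Furniture
Webcam     | Tools    
Headphones | Apparel  
Notebook   | Furniture


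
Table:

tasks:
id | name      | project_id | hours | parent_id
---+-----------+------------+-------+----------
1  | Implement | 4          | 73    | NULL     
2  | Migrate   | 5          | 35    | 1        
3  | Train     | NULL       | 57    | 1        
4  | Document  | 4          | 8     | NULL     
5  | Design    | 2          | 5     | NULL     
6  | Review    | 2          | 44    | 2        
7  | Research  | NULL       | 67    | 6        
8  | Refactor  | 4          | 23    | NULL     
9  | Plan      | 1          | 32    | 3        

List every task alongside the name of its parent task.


This is a self-join: tasks is joined to a second copy of itself, matching each row's parent_id to another row's id. Use LEFT JOIN so rows with parent_id=NULL are kept.
  - task 1 (Implement): parent_id=NULL -> NULL
  - task 2 (Migrate): parent_id=1 -> Implement
  - task 3 (Train): parent_id=1 -> Implement
  - task 4 (Document): parent_id=NULL -> NULL
  - task 5 (Design): parent_id=NULL -> NULL
  - task 6 (Review): parent_id=2 -> Migrate
  - task 7 (Research): parent_id=6 -> Review
  - task 8 (Refactor): parent_id=NULL -> NULL
  - task 9 (Plan): parent_id=3 -> Train

SQL:
SELECT a.name AS item, b.name AS parent
FROM tasks a
LEFT JOIN tasks b ON a.parent_id = b.id

Result:
item      | parent   
----------+----------
Implement | NULL     
Migrate   | Implement
Train     | Implement
Document  | NULL     
Design    | NULL     
Review    | Migrate  
Research  | Review   
Refactor  | NULL     
Plan      | Train    


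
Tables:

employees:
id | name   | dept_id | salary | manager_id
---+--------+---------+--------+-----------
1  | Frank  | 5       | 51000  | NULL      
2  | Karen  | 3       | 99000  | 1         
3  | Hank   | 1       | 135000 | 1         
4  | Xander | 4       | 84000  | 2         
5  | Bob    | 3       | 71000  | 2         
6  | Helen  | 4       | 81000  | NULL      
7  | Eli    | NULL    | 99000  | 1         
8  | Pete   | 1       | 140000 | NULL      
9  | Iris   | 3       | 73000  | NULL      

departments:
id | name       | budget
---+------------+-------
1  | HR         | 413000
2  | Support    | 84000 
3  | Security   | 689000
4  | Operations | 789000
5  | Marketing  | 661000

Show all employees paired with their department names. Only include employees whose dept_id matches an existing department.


INNER JOIN keeps only employees rows whose dept_id matches an id in departments. Walk through each employee:
  - employee 1 (Frank): dept_id=5 -> matches Marketing
  - employee 2 (Karen): dept_id=3 -> matches Security
  - employee 3 (Hank): dept_id=1 -> matches HR
  - employee 4 (Xander): dept_id=4 -> matches Operations
  - employee 5 (Bob): dept_id=3 -> matches Security
  - employee 6 (Helen): dept_id=4 -> matches Operations
  - employee 7 (Eli): dept_id=NULL, no match -> dropped
  - employee 8 (Pete): dept_id=1 -> matches HR
  - employee 9 (Iris): dept_id=3 -> matches Security
So 1 of 9 rows is dropped.

SQL:
SELECT a.name, b.name AS department
FROM employees a
INNER JOIN departments b ON a.dept_id = b.id

Result:
name   | department
-------+-----------
Frank  | Marketing 
Karen  | Security  
Hank   | HR        
Xander | Operations
Bob    | Security  
Helen  | Operations
Pete   | HR        
Iris   | Security  


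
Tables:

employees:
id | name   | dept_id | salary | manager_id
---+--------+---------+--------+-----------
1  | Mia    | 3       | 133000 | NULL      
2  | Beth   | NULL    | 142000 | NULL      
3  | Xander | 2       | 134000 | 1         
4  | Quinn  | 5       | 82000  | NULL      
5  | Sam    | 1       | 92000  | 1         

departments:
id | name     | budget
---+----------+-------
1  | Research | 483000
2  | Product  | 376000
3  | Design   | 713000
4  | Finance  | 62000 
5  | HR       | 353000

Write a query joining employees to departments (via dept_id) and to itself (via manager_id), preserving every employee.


Two LEFT JOINs from the same base table employees: one to departments via dept_id, one to employees itself via manager_id. Both are LEFT so every employee is preserved.
Match against departments:
  - employee 1 (Mia): dept_id=3 -> matches Design
  - employee 2 (Beth): dept_id=NULL, no match -> kept with NULL
  - employee 3 (Xander): dept_id=2 -> matches Product
  - employee 4 (Quinn): dept_id=5 -> matches HR
  - employee 5 (Sam): dept_id=1 -> matches Research
Match against employees (self):
  - employee 1 (Mia): manager_id=NULL -> NULL
  - employee 2 (Beth): manager_id=NULL -> NULL
  - employee 3 (Xander): manager_id=1 -> Mia
  - employee 4 (Quinn): manager_id=NULL -> NULL
  - employee 5 (Sam): manager_id=1 -> Mia

SQL:
SELECT a.name, b.name AS department, c.name AS manager
FROM employees a
LEFT JOIN departments b ON a.dept_id = b.id
LEFT JOIN employees c ON a.manager_id = c.id

Result:
name   | department | manager
-------+------------+--------
Mia    | Design     | NULL   
Beth   | NULL       | NULL   
Xander | Product    | Mia    
Quinn  | HR         | NULL   
Sam    | Research   | Mia    


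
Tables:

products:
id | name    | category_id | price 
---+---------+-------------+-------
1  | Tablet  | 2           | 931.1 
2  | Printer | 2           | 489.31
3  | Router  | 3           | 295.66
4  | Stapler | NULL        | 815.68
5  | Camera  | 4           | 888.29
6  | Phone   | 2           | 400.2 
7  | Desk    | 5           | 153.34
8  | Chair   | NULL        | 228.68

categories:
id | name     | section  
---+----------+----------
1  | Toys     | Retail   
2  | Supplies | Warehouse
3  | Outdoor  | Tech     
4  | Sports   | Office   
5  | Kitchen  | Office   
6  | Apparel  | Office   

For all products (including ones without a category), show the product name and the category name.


LEFT JOIN keeps every row from products (the left table); where category_id has no match in categories, the category columns become NULL. Walk through each product:
  - product 1 (Tablet): category_id=2 -> matches Supplies
  - product 2 (Printer): category_id=2 -> matches Supplies
  - product 3 (Router): category_id=3 -> matches Outdoor
  - product 4 (Stapler): category_id=NULL, no match -> kept with NULL
  - product 5 (Camera): category_id=4 -> matches Sports
  - product 6 (Phone): category_id=2 -> matches Supplies
  - product 7 (Desk): category_id=5 -> matches Kitchen
  - product 8 (Chair): category_id=NULL, no match -> kept with NULL
All 8 rows appear; 2 have NULL category.

SQL:
SELECT a.name, b.name AS category
FROM products a
LEFT JOIN categories b ON a.category_id = b.id

Result:
name    | category
--------+---------
Tablet  | Supplies
Printer | Supplies
Router  | Outdoor 
Stapler | NULL    
Camera  | Sports  
Phone   | Supplies
Desk    | Kitchen 
Chair   | NULL    


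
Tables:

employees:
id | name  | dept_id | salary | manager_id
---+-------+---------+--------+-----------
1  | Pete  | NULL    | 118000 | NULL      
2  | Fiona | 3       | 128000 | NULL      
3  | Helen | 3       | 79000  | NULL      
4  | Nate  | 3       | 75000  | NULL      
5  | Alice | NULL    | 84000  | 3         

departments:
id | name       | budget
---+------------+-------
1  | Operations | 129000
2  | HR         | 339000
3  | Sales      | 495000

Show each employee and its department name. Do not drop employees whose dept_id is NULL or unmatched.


LEFT JOIN keeps every row from employees (the left table); where dept_id has no match in departments, the department columns become NULL. Walk through each employee:
  - employee 1 (Pete): dept_id=NULL, no match -> kept with NULL
  - employee 2 (Fiona): dept_id=3 -> matches Sales
  - employee 3 (Helen): dept_id=3 -> matches Sales
  - employee 4 (Nate): dept_id=3 -> matches Sales
  - employee 5 (Alice): dept_id=NULL, no match -> kept with NULL
All 5 rows appear; 2 have NULL department.

SQL:
SELECT a.name, b.name AS department
FROM employees a
LEFT JOIN departments b ON a.dept_id = b.id

Result:
name  | department
------+-----------
Pete  | NULL      
Fiona | Sales     
Helen | Sales     
Nate  | Sales     
Alice | NULL      


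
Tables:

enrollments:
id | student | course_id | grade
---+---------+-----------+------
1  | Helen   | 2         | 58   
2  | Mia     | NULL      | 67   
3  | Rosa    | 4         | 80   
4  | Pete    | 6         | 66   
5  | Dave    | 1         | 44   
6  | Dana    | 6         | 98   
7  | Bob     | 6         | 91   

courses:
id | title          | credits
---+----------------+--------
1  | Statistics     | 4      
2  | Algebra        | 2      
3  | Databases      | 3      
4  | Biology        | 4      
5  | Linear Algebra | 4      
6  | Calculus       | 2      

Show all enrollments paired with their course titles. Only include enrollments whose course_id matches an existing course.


INNER JOIN keeps only enrollments rows whose course_id matches an id in courses. Walk through each enrollment:
  - enrollment 1 (Helen): course_id=2 -> matches Algebra
  - enrollment 2 (Mia): course_id=NULL, no match -> dropped
  - enrollment 3 (Rosa): course_id=4 -> matches Biology
  - enrollment 4 (Pete): course_id=6 -> matches Calculus
  - enrollment 5 (Dave): course_id=1 -> matches Statistics
  - enrollment 6 (Dana): course_id=6 -> matches Calculus
  - enrollment 7 (Bob): course_id=6 -> matches Calculus
So 1 of 7 rows is dropped.

SQL:
SELECT a.student, b.title AS course
FROM enrollments a
INNER JOIN courses b ON a.course_id = b.id

Result:
student | course    
--------+-----------
Helen   | Algebra   
Rosa    | Biology   
Pete    | Calculus  
Dave    | Statistics
Dana    | Calculus  
Bob     | Calculus  


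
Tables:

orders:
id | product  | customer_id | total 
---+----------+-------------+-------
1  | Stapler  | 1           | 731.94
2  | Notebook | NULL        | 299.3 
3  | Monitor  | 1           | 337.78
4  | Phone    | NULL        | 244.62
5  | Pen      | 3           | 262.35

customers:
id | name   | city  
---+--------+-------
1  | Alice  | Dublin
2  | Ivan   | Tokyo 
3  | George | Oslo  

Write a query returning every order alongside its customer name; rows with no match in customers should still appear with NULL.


LEFT JOIN keeps every row from orders (the left table); where customer_id has no match in customers, the customer columns become NULL. Walk through each order:
  - order 1 (Stapler): customer_id=1 -> matches Alice
  - order 2 (Notebook): customer_id=NULL, no match -> kept with NULL
  - order 3 (Monitor): customer_id=1 -> matches Alice
  - order 4 (Phone): customer_id=NULL, no match -> kept with NULL
  - order 5 (Pen): customer_id=3 -> matches George
All 5 rows appear; 2 have NULL customer.

SQL:
SELECT a.product, b.name AS customer
FROM orders a
LEFT JOIN customers b ON a.customer_id = b.id

Result:
product  | customer
---------+---------
Stapler  | Alice   
Notebook | NULL    
Monitor  | Alice   
Phone    | NULL    
Pen      | George  


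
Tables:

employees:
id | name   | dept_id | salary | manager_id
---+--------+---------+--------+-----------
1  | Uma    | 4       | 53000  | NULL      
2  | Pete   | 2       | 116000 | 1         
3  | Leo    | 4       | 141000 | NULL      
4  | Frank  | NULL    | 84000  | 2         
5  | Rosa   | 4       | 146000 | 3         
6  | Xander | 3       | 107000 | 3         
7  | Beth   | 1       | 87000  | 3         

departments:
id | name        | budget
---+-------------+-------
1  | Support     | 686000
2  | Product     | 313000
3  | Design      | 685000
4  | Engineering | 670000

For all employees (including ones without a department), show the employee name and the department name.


LEFT JOIN keeps every row from employees (the left table); where dept_id has no match in departments, the department columns become NULL. Walk through each employee:
  - employee 1 (Uma): dept_id=4 -> matches Engineering
  - employee 2 (Pete): dept_id=2 -> matches Product
  - employee 3 (Leo): dept_id=4 -> matches Engineering
  - employee 4 (Frank): dept_id=NULL, no match -> kept with NULL
  - employee 5 (Rosa): dept_id=4 -> matches Engineering
  - employee 6 (Xander): dept_id=3 -> matches Design
  - employee 7 (Beth): dept_id=1 -> matches Support
All 7 rows appear; 1 has NULL department.

SQL:
SELECT a.name, b.name AS department
FROM employees a
LEFT JOIN departments b ON a.dept_id = b.id

Result:
name   | department 
-------+------------
Uma    | Engineering
Pete   | Product    
Leo    | Engineering
Frank  | NULL       
Rosa   | Engineering
Xander | Design     
Beth   | Support    
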